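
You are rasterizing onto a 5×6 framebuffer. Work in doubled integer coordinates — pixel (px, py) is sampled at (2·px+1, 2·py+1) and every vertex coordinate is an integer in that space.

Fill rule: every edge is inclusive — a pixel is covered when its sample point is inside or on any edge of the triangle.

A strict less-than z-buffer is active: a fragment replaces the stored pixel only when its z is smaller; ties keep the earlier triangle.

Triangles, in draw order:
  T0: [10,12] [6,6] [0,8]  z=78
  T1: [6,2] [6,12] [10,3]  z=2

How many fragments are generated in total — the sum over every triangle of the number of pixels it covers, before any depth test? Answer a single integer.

T0:
  2·area = 44  (B↔C swapped to make it positive)
  edge (10, 12)→(0, 8): d=(-10,-4) inclusive
  edge (0, 8)→(6, 6): d=(6,-2) inclusive
  edge (6, 6)→(10, 12): d=(4,6) inclusive
    (4,2)@(9, 5): e=[66,0,-22] → ·  [on edge]
    (1,3)@(3, 7): e=[22,0,22] → #  [on edge]
    (2,3)@(5, 7): e=[30,4,10] → #
    (3,3)@(7, 7): e=[38,8,-2] → ·
    (1,4)@(3, 9): e=[2,12,30] → #
    (3,4)@(7, 9): e=[18,20,6] → #
    (4,4)@(9, 9): e=[26,24,-6] → ·
    (1,5)@(3, 11): e=[-18,24,38] → ·
    (2,5)@(5, 11): e=[-10,28,26] → ·
    (3,5)@(7, 11): e=[-2,32,14] → ·
    (4,5)@(9, 11): e=[6,36,2] → #
  covered (6 px):
    · · · · ·
    · · · · ·
    · · · · ·
    · # # · ·
    · # # # ·
    · · · · #
T1:
  2·area = 40  (B↔C swapped to make it positive)
  edge (6, 2)→(10, 3): d=(4,1) inclusive
  edge (10, 3)→(6, 12): d=(-4,9) inclusive
  edge (6, 12)→(6, 2): d=(0,-10) inclusive
    (3,1)@(7, 3): e=[3,27,10] → #
    (4,1)@(9, 3): e=[1,9,30] → #
    (3,2)@(7, 5): e=[11,19,10] → #
    (3,3)@(7, 7): e=[19,11,10] → #
    (4,3)@(9, 7): e=[17,-7,30] → ·
    (3,4)@(7, 9): e=[27,3,10] → #
    (4,4)@(9, 9): e=[25,-15,30] → ·
    (3,5)@(7, 11): e=[35,-5,10] → ·
  covered (6 px):
    · · · · ·
    · · · # #
    · · · # #
    · · · # ·
    · · · # ·
    · · · · ·

Final: 12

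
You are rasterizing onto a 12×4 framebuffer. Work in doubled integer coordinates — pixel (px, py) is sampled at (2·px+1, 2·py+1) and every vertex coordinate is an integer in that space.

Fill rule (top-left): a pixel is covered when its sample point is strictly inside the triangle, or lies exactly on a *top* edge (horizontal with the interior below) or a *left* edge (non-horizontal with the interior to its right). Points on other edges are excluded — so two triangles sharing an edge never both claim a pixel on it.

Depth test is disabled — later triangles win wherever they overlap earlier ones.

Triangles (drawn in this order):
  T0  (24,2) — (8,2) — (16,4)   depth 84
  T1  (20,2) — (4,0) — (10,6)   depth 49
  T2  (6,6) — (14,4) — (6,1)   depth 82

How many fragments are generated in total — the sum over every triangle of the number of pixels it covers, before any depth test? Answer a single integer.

T0:
  2·area = 32  (B↔C swapped to make it positive)
  edge (24, 2)→(16, 4): d=(-8,2) right/bottom  bias=-1
  edge (16, 4)→(8, 2): d=(-8,-2) top-left  bias=+0
  edge (8, 2)→(24, 2): d=(16,0) top-left  bias=+0
    (6,1)@(13, 3): e=[14,2,16] → X
    (7,1)@(15, 3): e=[10,6,16] → X
    (8,1)@(17, 3): e=[6,10,16] → X
    (9,1)@(19, 3): e=[2,14,16] → X
    (10,1)@(21, 3): e=[-2,18,16] → .
    (6,2)@(13, 5): e=[-2,-14,48] → .
    (7,2)@(15, 5): e=[-6,-10,48] → .
    (8,2)@(17, 5): e=[-10,-6,48] → .
    (9,2)@(19, 5): e=[-14,-2,48] → .
  covered (4 px):
    . . . . . . . . . . . .
    . . . . . . X X X X . .
    . . . . . . . . . . . .
    . . . . . . . . . . . .
T1:
  2·area = 84  (B↔C swapped to make it positive)
  edge (20, 2)→(10, 6): d=(-10,4) right/bottom  bias=-1
  edge (10, 6)→(4, 0): d=(-6,-6) top-left  bias=+0
  edge (4, 0)→(20, 2): d=(16,2) right/bottom  bias=-1
    (2,0)@(5, 1): e=[70,0,14] → X  [on edge]
    (3,0)@(7, 1): e=[62,12,10] → X
    (4,0)@(9, 1): e=[54,24,6] → X
    (5,0)@(11, 1): e=[46,36,2] → X
    (6,0)@(13, 1): e=[38,48,-2] → .
    (2,1)@(5, 3): e=[50,-12,46] → .
    (3,1)@(7, 3): e=[42,0,42] → X  [on edge]
    (6,1)@(13, 3): e=[18,36,30] → X
    (7,1)@(15, 3): e=[10,48,26] → X
    (8,1)@(17, 3): e=[2,60,22] → X
    (9,1)@(19, 3): e=[-6,72,18] → .
    (3,2)@(7, 5): e=[22,-12,74] → .
    (4,2)@(9, 5): e=[14,0,70] → X  [on edge]
    (5,3)@(11, 7): e=[-14,0,98] → .  [on edge]
  covered (12 px):
    . . X X X X . . . . . .
    . . . X X X X X X . . .
    . . . . X X . . . . . .
    . . . . . . . . . . . .
T2:
  2·area = 40  (B↔C swapped to make it positive)
  edge (6, 6)→(6, 1): d=(0,-5) top-left  bias=+0
  edge (6, 1)→(14, 4): d=(8,3) right/bottom  bias=-1
  edge (14, 4)→(6, 6): d=(-8,2) right/bottom  bias=-1
    (3,1)@(7, 3): e=[5,13,22] → X
    (4,1)@(9, 3): e=[15,7,18] → X
    (5,1)@(11, 3): e=[25,1,14] → X
    (6,1)@(13, 3): e=[35,-5,10] → .
    (3,2)@(7, 5): e=[5,29,6] → X
    (5,2)@(11, 5): e=[25,17,-2] → .
    (3,3)@(7, 7): e=[5,45,-10] → .
    (4,3)@(9, 7): e=[15,39,-14] → .
  covered (5 px):
    . . . . . . . . . . . .
    . . . X X X . . . . . .
    . . . X X . . . . . . .
    . . . . . . . . . . . .

Result: 21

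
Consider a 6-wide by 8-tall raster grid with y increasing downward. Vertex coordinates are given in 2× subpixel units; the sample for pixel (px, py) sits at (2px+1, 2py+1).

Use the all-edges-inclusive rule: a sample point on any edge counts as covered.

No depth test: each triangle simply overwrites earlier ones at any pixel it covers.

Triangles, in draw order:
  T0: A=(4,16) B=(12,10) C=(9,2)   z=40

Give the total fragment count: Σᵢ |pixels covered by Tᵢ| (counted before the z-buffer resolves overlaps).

T0:
  2·area = 82  (B↔C swapped to make it positive)
  edge (4, 16)→(9, 2): d=(5,-14) inclusive
  edge (9, 2)→(12, 10): d=(3,8) inclusive
  edge (12, 10)→(4, 16): d=(-8,6) inclusive
    (4,1)@(9, 3): e=[5,3,74] → X
    (5,1)@(11, 3): e=[33,-13,62] → .
    (4,2)@(9, 5): e=[15,9,58] → X
    (5,2)@(11, 5): e=[43,-7,46] → .
    (4,3)@(9, 7): e=[25,15,42] → X
    (5,3)@(11, 7): e=[53,-1,30] → .
    (3,4)@(7, 9): e=[7,37,38] → X
    (5,4)@(11, 9): e=[63,5,14] → X
    (3,5)@(7, 11): e=[17,43,22] → X
    (5,5)@(11, 11): e=[73,11,-2] → .
    (3,6)@(7, 13): e=[27,49,6] → X
    (4,6)@(9, 13): e=[55,33,-6] → .
  covered (10 px):
    . . . . . .
    . . . . X .
    . . . . X .
    . . . . X .
    . . . X X X
    . . . X X .
    . . . X . .
    . . X . . .

Answer: 10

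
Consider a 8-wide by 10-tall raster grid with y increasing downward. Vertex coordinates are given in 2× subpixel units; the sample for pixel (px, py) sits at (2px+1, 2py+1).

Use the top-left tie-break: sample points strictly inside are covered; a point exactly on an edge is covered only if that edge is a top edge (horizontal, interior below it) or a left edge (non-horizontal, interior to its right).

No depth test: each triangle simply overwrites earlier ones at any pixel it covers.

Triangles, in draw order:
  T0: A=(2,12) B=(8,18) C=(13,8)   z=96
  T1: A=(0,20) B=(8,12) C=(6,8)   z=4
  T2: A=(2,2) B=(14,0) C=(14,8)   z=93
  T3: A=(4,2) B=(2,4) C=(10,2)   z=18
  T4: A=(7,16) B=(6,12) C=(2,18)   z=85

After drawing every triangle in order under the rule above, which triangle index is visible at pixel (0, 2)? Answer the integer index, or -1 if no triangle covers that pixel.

T0:
  2·area = 90  (B↔C swapped to make it positive)
  edge (2, 12)→(13, 8): d=(11,-4) top-left  bias=+0
  edge (13, 8)→(8, 18): d=(-5,10) right/bottom  bias=-1
  edge (8, 18)→(2, 12): d=(-6,-6) top-left  bias=+0
    (5,4)@(11, 9): e=[3,15,72] → █
    (6,4)@(13, 9): e=[11,-5,84] → ·
    (0,5)@(1, 11): e=[-15,105,0] → ·  [on edge]
    (2,5)@(5, 11): e=[1,65,24] → █
    (3,5)@(7, 11): e=[9,45,36] → █
    (4,5)@(9, 11): e=[17,25,48] → █
    (6,5)@(13, 11): e=[33,-15,72] → ·
    (1,6)@(3, 13): e=[15,75,0] → █  [on edge]
    (5,6)@(11, 13): e=[47,-5,48] → ·
    (1,7)@(3, 15): e=[37,65,-12] → ·
    (2,7)@(5, 15): e=[45,45,0] → █  [on edge]
    (5,7)@(11, 15): e=[69,-15,36] → ·
    (3,8)@(7, 17): e=[75,15,0] → █  [on edge]
    (4,9)@(9, 19): e=[105,-15,0] → ·  [on edge]
  covered (13 px):
    · · · · · · · ·
    · · · · · · · ·
    · · · · · · · ·
    · · · · · · · ·
    · · · · · █ · ·
    · · █ █ █ █ · ·
    · █ █ █ █ · · ·
    · · █ █ █ · · ·
    · · · █ · · · ·
    · · · · · · · ·
T1:
  2·area = 48  (B↔C swapped to make it positive)
  edge (0, 20)→(6, 8): d=(6,-12) top-left  bias=+0
  edge (6, 8)→(8, 12): d=(2,4) right/bottom  bias=-1
  edge (8, 12)→(0, 20): d=(-8,8) right/bottom  bias=-1
    (7,2)@(15, 5): e=[90,-42,0] → ·  [on edge]
    (6,3)@(13, 7): e=[78,-30,0] → ·  [on edge]
    (5,4)@(11, 9): e=[66,-18,0] → ·  [on edge]
    (2,5)@(5, 11): e=[6,10,32] → █
    (3,5)@(7, 11): e=[30,2,16] → █
    (4,5)@(9, 11): e=[54,-6,0] → ·  [on edge]
    (2,6)@(5, 13): e=[18,14,16] → █
    (3,6)@(7, 13): e=[42,6,0] → ·  [on edge]
    (1,7)@(3, 15): e=[6,26,16] → █
    (2,7)@(5, 15): e=[30,18,0] → ·  [on edge]
    (1,8)@(3, 17): e=[18,30,0] → ·  [on edge]
    (0,9)@(1, 19): e=[6,42,0] → ·  [on edge]
  covered (4 px):
    · · · · · · · ·
    · · · · · · · ·
    · · · · · · · ·
    · · · · · · · ·
    · · · · · · · ·
    · · █ █ · · · ·
    · · █ · · · · ·
    · █ · · · · · ·
    · · · · · · · ·
    · · · · · · · ·
T2:
  2·area = 96
  edge (2, 2)→(14, 0): d=(12,-2) top-left  bias=+0
  edge (14, 0)→(14, 8): d=(0,8) right/bottom  bias=-1
  edge (14, 8)→(2, 2): d=(-12,-6) top-left  bias=+0
    (4,0)@(9, 1): e=[2,40,54] → █
    (5,0)@(11, 1): e=[6,24,66] → █
    (6,0)@(13, 1): e=[10,8,78] → █
    (7,0)@(15, 1): e=[14,-8,90] → ·
    (2,1)@(5, 3): e=[18,72,6] → █
    (3,1)@(7, 3): e=[22,56,18] → █
    (7,1)@(15, 3): e=[38,-8,66] → ·
    (2,2)@(5, 5): e=[42,72,-18] → ·
    (3,2)@(7, 5): e=[46,56,-6] → ·
    (4,2)@(9, 5): e=[50,40,6] → █
    (7,2)@(15, 5): e=[62,-8,42] → ·
    (4,3)@(9, 7): e=[74,40,-18] → ·
  covered (12 px):
    · · · · █ █ █ ·
    · · █ █ █ █ █ ·
    · · · · █ █ █ ·
    · · · · · · █ ·
    · · · · · · · ·
    · · · · · · · ·
    · · · · · · · ·
    · · · · · · · ·
    · · · · · · · ·
    · · · · · · · ·
T3:
  2·area = 12  (B↔C swapped to make it positive)
  edge (4, 2)→(10, 2): d=(6,0) top-left  bias=+0
  edge (10, 2)→(2, 4): d=(-8,2) right/bottom  bias=-1
  edge (2, 4)→(4, 2): d=(2,-2) top-left  bias=+0
    (2,0)@(5, 1): e=[-6,18,0] → ·  [on edge]
    (1,1)@(3, 3): e=[6,6,0] → █  [on edge]
    (2,1)@(5, 3): e=[6,2,4] → █
    (3,1)@(7, 3): e=[6,-2,8] → ·
    (0,2)@(1, 5): e=[18,-6,0] → ·  [on edge]
    (1,2)@(3, 5): e=[18,-10,4] → ·
    (2,2)@(5, 5): e=[18,-14,8] → ·
  covered (2 px):
    · · · · · · · ·
    · █ █ · · · · ·
    · · · · · · · ·
    · · · · · · · ·
    · · · · · · · ·
    · · · · · · · ·
    · · · · · · · ·
    · · · · · · · ·
    · · · · · · · ·
    · · · · · · · ·
T4:
  2·area = 22  (B↔C swapped to make it positive)
  edge (7, 16)→(2, 18): d=(-5,2) right/bottom  bias=-1
  edge (2, 18)→(6, 12): d=(4,-6) top-left  bias=+0
  edge (6, 12)→(7, 16): d=(1,4) right/bottom  bias=-1
    (2,7)@(5, 15): e=[9,6,7] → █
    (3,7)@(7, 15): e=[5,18,-1] → ·
    (1,8)@(3, 17): e=[3,2,17] → █
    (2,8)@(5, 17): e=[-1,14,9] → ·
    (1,9)@(3, 19): e=[-7,10,19] → ·
  covered (2 px):
    · · · · · · · ·
    · · · · · · · ·
    · · · · · · · ·
    · · · · · · · ·
    · · · · · · · ·
    · · · · · · · ·
    · · · · · · · ·
    · · █ · · · · ·
    · █ · · · · · ·
    · · · · · · · ·

Z-buffer (winner per pixel, '.' = empty):
  . . . . 2 2 2 .
  . 3 3 2 2 2 2 .
  . . . . 2 2 2 .
  . . . . . . 2 .
  . . . . . 0 . .
  . . 1 1 0 0 . .
  . 0 1 0 0 . . .
  . 1 4 0 0 . . .
  . 4 . 0 . . . .
  . . . . . . . .

Result: -1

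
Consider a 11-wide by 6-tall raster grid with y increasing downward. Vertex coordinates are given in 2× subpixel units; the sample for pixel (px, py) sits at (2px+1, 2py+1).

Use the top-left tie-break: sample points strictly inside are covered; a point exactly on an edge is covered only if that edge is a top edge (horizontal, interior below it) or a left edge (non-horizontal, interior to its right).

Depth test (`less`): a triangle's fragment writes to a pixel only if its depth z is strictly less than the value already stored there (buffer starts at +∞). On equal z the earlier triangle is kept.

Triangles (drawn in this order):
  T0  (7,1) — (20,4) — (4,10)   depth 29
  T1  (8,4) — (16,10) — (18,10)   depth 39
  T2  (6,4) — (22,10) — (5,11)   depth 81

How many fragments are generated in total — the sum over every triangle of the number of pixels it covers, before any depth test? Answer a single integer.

T0:
  2·area = 126
  edge (7, 1)→(20, 4): d=(13,3) right/bottom  bias=-1
  edge (20, 4)→(4, 10): d=(-16,6) right/bottom  bias=-1
  edge (4, 10)→(7, 1): d=(3,-9) top-left  bias=+0
    (3,0)@(7, 1): e=[0,126,0] → ·  [on edge]
    (3,1)@(7, 3): e=[26,94,6] → █
    (4,1)@(9, 3): e=[20,82,24] → █
    (5,1)@(11, 3): e=[14,70,42] → █
    (6,1)@(13, 3): e=[8,58,60] → █
    (7,1)@(15, 3): e=[2,46,78] → █
    (8,1)@(17, 3): e=[-4,34,96] → ·
    (3,2)@(7, 5): e=[52,62,12] → █
    (8,2)@(17, 5): e=[22,2,102] → █
    (9,2)@(19, 5): e=[16,-10,120] → ·
    (2,3)@(5, 7): e=[84,42,0] → █  [on edge]
    (6,3)@(13, 7): e=[60,-6,72] → ·
  covered (16 px):
    · · · · · · · · · · ·
    · · · █ █ █ █ █ · · ·
    · · · █ █ █ █ █ █ · ·
    · · █ █ █ █ · · · · ·
    · · █ · · · · · · · ·
    · · · · · · · · · · ·
T1:
  2·area = 12  (B↔C swapped to make it positive)
  edge (8, 4)→(18, 10): d=(10,6) right/bottom  bias=-1
  edge (18, 10)→(16, 10): d=(-2,0) right/bottom  bias=-1
  edge (16, 10)→(8, 4): d=(-8,-6) top-left  bias=+0
    (1,0)@(3, 1): e=[0,18,-6] → ·  [on edge]
    (6,3)@(13, 7): e=[0,6,6] → ·  [on edge]
    (7,4)@(15, 9): e=[8,2,2] → █
    (8,4)@(17, 9): e=[-4,2,14] → ·
    (7,5)@(15, 11): e=[28,-2,-14] → ·
  covered (1 px):
    · · · · · · · · · · ·
    · · · · · · · · · · ·
    · · · · · · · · · · ·
    · · · · · · · · · · ·
    · · · · · · · █ · · ·
    · · · · · · · · · · ·
T2:
  2·area = 118
  edge (6, 4)→(22, 10): d=(16,6) right/bottom  bias=-1
  edge (22, 10)→(5, 11): d=(-17,1) right/bottom  bias=-1
  edge (5, 11)→(6, 4): d=(1,-7) top-left  bias=+0
    (3,2)@(7, 5): e=[10,100,8] → █
    (4,2)@(9, 5): e=[-2,98,22] → ·
    (3,3)@(7, 7): e=[42,66,10] → █
    (4,3)@(9, 7): e=[30,64,24] → █
    (5,3)@(11, 7): e=[18,62,38] → █
    (6,3)@(13, 7): e=[6,60,52] → █
    (7,3)@(15, 7): e=[-6,58,66] → ·
    (3,4)@(7, 9): e=[74,32,12] → █
    (7,4)@(15, 9): e=[26,24,68] → █
    (8,4)@(17, 9): e=[14,22,82] → █
    (9,4)@(19, 9): e=[2,20,96] → █
    (10,4)@(21, 9): e=[-10,18,110] → ·
    (2,5)@(5, 11): e=[118,0,0] → ·  [on edge]
  covered (12 px):
    · · · · · · · · · · ·
    · · · · · · · · · · ·
    · · · █ · · · · · · ·
    · · · █ █ █ █ · · · ·
    · · · █ █ █ █ █ █ █ ·
    · · · · · · · · · · ·

Result: 29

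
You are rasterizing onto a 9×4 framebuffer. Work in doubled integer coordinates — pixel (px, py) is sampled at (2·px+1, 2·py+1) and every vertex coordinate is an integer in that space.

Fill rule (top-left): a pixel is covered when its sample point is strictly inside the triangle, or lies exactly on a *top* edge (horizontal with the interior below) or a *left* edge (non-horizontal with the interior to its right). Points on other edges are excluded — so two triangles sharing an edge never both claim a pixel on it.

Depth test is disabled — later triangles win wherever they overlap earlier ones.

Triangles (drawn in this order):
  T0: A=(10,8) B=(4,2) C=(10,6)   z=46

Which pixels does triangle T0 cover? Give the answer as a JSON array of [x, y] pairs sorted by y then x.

T0:
  2·area = 12
  edge (10, 8)→(4, 2): d=(-6,-6) top-left  bias=+0
  edge (4, 2)→(10, 6): d=(6,4) right/bottom  bias=-1
  edge (10, 6)→(10, 8): d=(0,2) right/bottom  bias=-1
    (1,0)@(3, 1): e=[0,-2,14] → ·  [on edge]
    (2,1)@(5, 3): e=[0,2,10] → █  [on edge]
    (3,1)@(7, 3): e=[12,-6,6] → ·
    (2,2)@(5, 5): e=[-12,14,10] → ·
    (3,2)@(7, 5): e=[0,6,6] → █  [on edge]
    (4,2)@(9, 5): e=[12,-2,2] → ·
    (3,3)@(7, 7): e=[-12,18,6] → ·
    (4,3)@(9, 7): e=[0,10,2] → █  [on edge]
    (5,3)@(11, 7): e=[12,2,-2] → ·
  covered (3 px):
    · · · · · · · · ·
    · · █ · · · · · ·
    · · · █ · · · · ·
    · · · · █ · · · ·

Final: [[2,1],[3,2],[4,3]]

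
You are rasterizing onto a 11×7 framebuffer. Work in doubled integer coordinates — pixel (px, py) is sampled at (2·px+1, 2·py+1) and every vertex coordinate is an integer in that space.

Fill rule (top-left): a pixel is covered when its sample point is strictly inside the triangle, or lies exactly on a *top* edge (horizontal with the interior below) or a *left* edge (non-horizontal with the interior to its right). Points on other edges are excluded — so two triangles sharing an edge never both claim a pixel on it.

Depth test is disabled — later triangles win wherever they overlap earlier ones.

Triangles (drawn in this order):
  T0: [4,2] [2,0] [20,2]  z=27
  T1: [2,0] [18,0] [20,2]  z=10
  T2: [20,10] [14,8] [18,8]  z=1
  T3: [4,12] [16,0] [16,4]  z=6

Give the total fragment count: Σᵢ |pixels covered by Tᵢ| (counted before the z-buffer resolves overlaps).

T0:
  2·area = 32
  edge (4, 2)→(2, 0): d=(-2,-2) top-left  bias=+0
  edge (2, 0)→(20, 2): d=(18,2) right/bottom  bias=-1
  edge (20, 2)→(4, 2): d=(-16,0) right/bottom  bias=-1
    (1,0)@(3, 1): e=[0,16,16] → X  [on edge]
    (2,0)@(5, 1): e=[4,12,16] → X
    (3,0)@(7, 1): e=[8,8,16] → X
    (4,0)@(9, 1): e=[12,4,16] → X
    (5,0)@(11, 1): e=[16,0,16] → .  [on edge]
    (1,1)@(3, 3): e=[-4,52,-16] → .
    (2,1)@(5, 3): e=[0,48,-16] → .  [on edge]
    (3,1)@(7, 3): e=[4,44,-16] → .
    (4,1)@(9, 3): e=[8,40,-16] → .
    (3,2)@(7, 5): e=[0,80,-48] → .  [on edge]
    (4,3)@(9, 7): e=[0,112,-80] → .  [on edge]
    (5,4)@(11, 9): e=[0,144,-112] → .  [on edge]
    (6,5)@(13, 11): e=[0,176,-144] → .  [on edge]
    (7,6)@(15, 13): e=[0,208,-176] → .  [on edge]
  covered (4 px):
    . X X X X . . . . . .
    . . . . . . . . . . .
    . . . . . . . . . . .
    . . . . . . . . . . .
    . . . . . . . . . . .
    . . . . . . . . . . .
    . . . . . . . . . . .
T1:
  2·area = 32
  edge (2, 0)→(18, 0): d=(16,0) top-left  bias=+0
  edge (18, 0)→(20, 2): d=(2,2) right/bottom  bias=-1
  edge (20, 2)→(2, 0): d=(-18,-2) top-left  bias=+0
    (5,0)@(11, 1): e=[16,16,0] → X  [on edge]
    (6,0)@(13, 1): e=[16,12,4] → X
    (7,0)@(15, 1): e=[16,8,8] → X
    (8,0)@(17, 1): e=[16,4,12] → X
    (9,0)@(19, 1): e=[16,0,16] → .  [on edge]
    (5,1)@(11, 3): e=[48,20,-36] → .
    (6,1)@(13, 3): e=[48,16,-32] → .
    (7,1)@(15, 3): e=[48,12,-28] → .
    (8,1)@(17, 3): e=[48,8,-24] → .
    (10,1)@(21, 3): e=[48,0,-16] → .  [on edge]
  covered (4 px):
    . . . . . X X X X . .
    . . . . . . . . . . .
    . . . . . . . . . . .
    . . . . . . . . . . .
    . . . . . . . . . . .
    . . . . . . . . . . .
    . . . . . . . . . . .
T2:
  2·area = 8
  edge (20, 10)→(14, 8): d=(-6,-2) top-left  bias=+0
  edge (14, 8)→(18, 8): d=(4,0) top-left  bias=+0
  edge (18, 8)→(20, 10): d=(2,2) right/bottom  bias=-1
    (5,0)@(11, 1): e=[36,-28,0] → .  [on edge]
    (6,1)@(13, 3): e=[28,-20,0] → .  [on edge]
    (2,2)@(5, 5): e=[0,-12,20] → .  [on edge]
    (7,2)@(15, 5): e=[20,-12,0] → .  [on edge]
    (5,3)@(11, 7): e=[0,-4,12] → .  [on edge]
    (8,3)@(17, 7): e=[12,-4,0] → .  [on edge]
    (8,4)@(17, 9): e=[0,4,4] → X  [on edge]
    (9,4)@(19, 9): e=[4,4,0] → .  [on edge]
    (8,5)@(17, 11): e=[-12,12,8] → .
    (10,5)@(21, 11): e=[-4,12,0] → .  [on edge]
  covered (1 px):
    . . . . . . . . . . .
    . . . . . . . . . . .
    . . . . . . . . . . .
    . . . . . . . . . . .
    . . . . . . . . X . .
    . . . . . . . . . . .
    . . . . . . . . . . .
T3:
  2·area = 48
  edge (4, 12)→(16, 0): d=(12,-12) top-left  bias=+0
  edge (16, 0)→(16, 4): d=(0,4) right/bottom  bias=-1
  edge (16, 4)→(4, 12): d=(-12,8) right/bottom  bias=-1
    (7,0)@(15, 1): e=[0,4,44] → X  [on edge]
    (8,0)@(17, 1): e=[24,-4,28] → .
    (6,1)@(13, 3): e=[0,12,36] → X  [on edge]
    (8,1)@(17, 3): e=[48,-4,4] → .
    (5,2)@(11, 5): e=[0,20,28] → X  [on edge]
    (7,2)@(15, 5): e=[48,4,-4] → .
    (4,3)@(9, 7): e=[0,28,20] → X  [on edge]
    (6,3)@(13, 7): e=[48,12,-12] → .
    (3,4)@(7, 9): e=[0,36,12] → X  [on edge]
    (4,4)@(9, 9): e=[24,28,-4] → .
    (5,4)@(11, 9): e=[48,20,-20] → .
    (2,5)@(5, 11): e=[0,44,4] → X  [on edge]
    (1,6)@(3, 13): e=[0,52,-4] → .  [on edge]
  covered (9 px):
    . . . . . . . X . . .
    . . . . . . X X . . .
    . . . . . X X . . . .
    . . . . X X . . . . .
    . . . X . . . . . . .
    . . X . . . . . . . .
    . . . . . . . . . . .

Final: 18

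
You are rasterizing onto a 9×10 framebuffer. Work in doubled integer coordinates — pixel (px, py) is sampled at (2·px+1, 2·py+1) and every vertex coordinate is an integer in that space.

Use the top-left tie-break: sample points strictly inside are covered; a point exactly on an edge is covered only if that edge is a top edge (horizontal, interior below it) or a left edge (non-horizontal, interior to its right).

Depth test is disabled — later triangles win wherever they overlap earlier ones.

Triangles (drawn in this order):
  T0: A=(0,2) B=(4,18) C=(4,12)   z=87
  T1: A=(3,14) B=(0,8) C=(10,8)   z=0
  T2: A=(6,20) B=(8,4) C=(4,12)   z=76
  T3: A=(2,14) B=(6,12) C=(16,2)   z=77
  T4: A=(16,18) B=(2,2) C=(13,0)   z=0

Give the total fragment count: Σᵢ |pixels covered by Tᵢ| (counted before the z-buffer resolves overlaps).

T0:
  2·area = 24  (B↔C swapped to make it positive)
  edge (0, 2)→(4, 12): d=(4,10) right/bottom  bias=-1
  edge (4, 12)→(4, 18): d=(0,6) right/bottom  bias=-1
  edge (4, 18)→(0, 2): d=(-4,-16) top-left  bias=+0
    (0,2)@(1, 5): e=[2,18,4] → #
    (1,2)@(3, 5): e=[-18,6,36] → ·
    (0,3)@(1, 7): e=[10,18,-4] → ·
    (1,5)@(3, 11): e=[6,6,12] → #
    (2,5)@(5, 11): e=[-14,-6,44] → ·
    (1,6)@(3, 13): e=[14,6,4] → #
    (2,6)@(5, 13): e=[-6,-6,36] → ·
    (1,7)@(3, 15): e=[22,6,-4] → ·
  covered (3 px):
    · · · · · · · · ·
    · · · · · · · · ·
    # · · · · · · · ·
    · · · · · · · · ·
    · · · · · · · · ·
    · # · · · · · · ·
    · # · · · · · · ·
    · · · · · · · · ·
    · · · · · · · · ·
    · · · · · · · · ·
T1:
  2·area = 60
  edge (3, 14)→(0, 8): d=(-3,-6) top-left  bias=+0
  edge (0, 8)→(10, 8): d=(10,0) top-left  bias=+0
  edge (10, 8)→(3, 14): d=(-7,6) right/bottom  bias=-1
    (0,4)@(1, 9): e=[3,10,47] → #
    (1,4)@(3, 9): e=[15,10,35] → #
    (2,4)@(5, 9): e=[27,10,23] → #
    (3,4)@(7, 9): e=[39,10,11] → #
    (4,4)@(9, 9): e=[51,10,-1] → ·
    (0,5)@(1, 11): e=[-3,30,33] → ·
    (1,5)@(3, 11): e=[9,30,21] → #
    (3,5)@(7, 11): e=[33,30,-3] → ·
    (1,6)@(3, 13): e=[3,50,7] → #
    (2,6)@(5, 13): e=[15,50,-5] → ·
    (1,7)@(3, 15): e=[-3,70,-7] → ·
  covered (7 px):
    · · · · · · · · ·
    · · · · · · · · ·
    · · · · · · · · ·
    · · · · · · · · ·
    # # # # · · · · ·
    · # # · · · · · ·
    · # · · · · · · ·
    · · · · · · · · ·
    · · · · · · · · ·
    · · · · · · · · ·
T2:
  2·area = 48  (B↔C swapped to make it positive)
  edge (6, 20)→(4, 12): d=(-2,-8) top-left  bias=+0
  edge (4, 12)→(8, 4): d=(4,-8) top-left  bias=+0
  edge (8, 4)→(6, 20): d=(-2,16) right/bottom  bias=-1
    (3,3)@(7, 7): e=[34,4,10] → #
    (4,3)@(9, 7): e=[50,20,-22] → ·
    (3,4)@(7, 9): e=[30,12,6] → #
    (4,4)@(9, 9): e=[46,28,-26] → ·
    (2,5)@(5, 11): e=[10,4,34] → #
    (4,5)@(9, 11): e=[42,36,-30] → ·
    (2,6)@(5, 13): e=[6,12,30] → #
    (3,6)@(7, 13): e=[22,28,-2] → ·
    (2,7)@(5, 15): e=[2,20,26] → #
    (3,7)@(7, 15): e=[18,36,-6] → ·
    (2,8)@(5, 17): e=[-2,28,22] → ·
  covered (6 px):
    · · · · · · · · ·
    · · · · · · · · ·
    · · · · · · · · ·
    · · · # · · · · ·
    · · · # · · · · ·
    · · # # · · · · ·
    · · # · · · · · ·
    · · # · · · · · ·
    · · · · · · · · ·
    · · · · · · · · ·
T3:
  2·area = 20  (B↔C swapped to make it positive)
  edge (2, 14)→(16, 2): d=(14,-12) top-left  bias=+0
  edge (16, 2)→(6, 12): d=(-10,10) right/bottom  bias=-1
  edge (6, 12)→(2, 14): d=(-4,2) right/bottom  bias=-1
    (8,0)@(17, 1): e=[-2,0,22] → ·  [on edge]
    (7,1)@(15, 3): e=[2,0,18] → ·  [on edge]
    (6,2)@(13, 5): e=[6,0,14] → ·  [on edge]
    (5,3)@(11, 7): e=[10,0,10] → ·  [on edge]
    (4,4)@(9, 9): e=[14,0,6] → ·  [on edge]
    (3,5)@(7, 11): e=[18,0,2] → ·  [on edge]
    (2,6)@(5, 13): e=[22,0,-2] → ·  [on edge]
    (1,7)@(3, 15): e=[26,0,-6] → ·  [on edge]
    (0,8)@(1, 17): e=[30,0,-10] → ·  [on edge]
  covered (0 px):
    · · · · · · · · ·
    · · · · · · · · ·
    · · · · · · · · ·
    · · · · · · · · ·
    · · · · · · · · ·
    · · · · · · · · ·
    · · · · · · · · ·
    · · · · · · · · ·
    · · · · · · · · ·
    · · · · · · · · ·
T4:
  2·area = 204
  edge (16, 18)→(2, 2): d=(-14,-16) top-left  bias=+0
  edge (2, 2)→(13, 0): d=(11,-2) top-left  bias=+0
  edge (13, 0)→(16, 18): d=(3,18) right/bottom  bias=-1
    (4,0)@(9, 1): e=[126,3,75] → #
    (5,0)@(11, 1): e=[158,7,39] → #
    (6,0)@(13, 1): e=[190,11,3] → #
    (7,0)@(15, 1): e=[222,15,-33] → ·
    (1,1)@(3, 3): e=[2,13,189] → #
    (2,1)@(5, 3): e=[34,17,153] → #
    (3,1)@(7, 3): e=[66,21,117] → #
    (7,1)@(15, 3): e=[194,37,-27] → ·
    (1,2)@(3, 5): e=[-26,35,195] → ·
    (2,2)@(5, 5): e=[6,39,159] → #
    (7,2)@(15, 5): e=[166,59,-21] → ·
    (2,3)@(5, 7): e=[-22,61,165] → ·
  covered (26 px):
    · · · · # # # · ·
    · # # # # # # · ·
    · · # # # # # · ·
    · · · # # # # · ·
    · · · · # # # · ·
    · · · · · # # · ·
    · · · · · · # # ·
    · · · · · · · # ·
    · · · · · · · · ·
    · · · · · · · · ·

Result: 42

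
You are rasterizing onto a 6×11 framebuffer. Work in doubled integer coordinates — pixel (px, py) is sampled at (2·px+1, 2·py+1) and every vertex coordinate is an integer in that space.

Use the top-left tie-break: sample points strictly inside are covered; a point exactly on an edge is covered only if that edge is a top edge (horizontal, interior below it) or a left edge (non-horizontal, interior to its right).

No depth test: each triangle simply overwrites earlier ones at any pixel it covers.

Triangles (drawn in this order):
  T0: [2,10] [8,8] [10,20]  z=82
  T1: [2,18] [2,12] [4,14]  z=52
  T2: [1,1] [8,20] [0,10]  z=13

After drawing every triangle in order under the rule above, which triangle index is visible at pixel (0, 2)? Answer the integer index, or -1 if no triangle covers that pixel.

T0:
  2·area = 76
  edge (2, 10)→(8, 8): d=(6,-2) top-left  bias=+0
  edge (8, 8)→(10, 20): d=(2,12) right/bottom  bias=-1
  edge (10, 20)→(2, 10): d=(-8,-10) top-left  bias=+0
    (5,3)@(11, 7): e=[0,-38,114] → ·  [on edge]
    (2,4)@(5, 9): e=[0,38,38] → █  [on edge]
    (3,4)@(7, 9): e=[4,14,58] → █
    (4,4)@(9, 9): e=[8,-10,78] → ·
    (1,5)@(3, 11): e=[8,66,2] → █
    (4,5)@(9, 11): e=[20,-6,62] → ·
    (1,6)@(3, 13): e=[20,70,-14] → ·
    (2,6)@(5, 13): e=[24,46,6] → █
    (4,6)@(9, 13): e=[32,-2,46] → ·
    (2,7)@(5, 15): e=[36,50,-10] → ·
    (3,7)@(7, 15): e=[40,26,10] → █
    (4,7)@(9, 15): e=[44,2,30] → █
  covered (10 px):
    · · · · · ·
    · · · · · ·
    · · · · · ·
    · · · · · ·
    · · █ █ · ·
    · █ █ █ · ·
    · · █ █ · ·
    · · · █ █ ·
    · · · · █ ·
    · · · · · ·
    · · · · · ·
T1:
  2·area = 12
  edge (2, 18)→(2, 12): d=(0,-6) top-left  bias=+0
  edge (2, 12)→(4, 14): d=(2,2) right/bottom  bias=-1
  edge (4, 14)→(2, 18): d=(-2,4) right/bottom  bias=-1
    (0,5)@(1, 11): e=[-6,0,18] → ·  [on edge]
    (1,6)@(3, 13): e=[6,0,6] → ·  [on edge]
    (1,7)@(3, 15): e=[6,4,2] → █
    (2,7)@(5, 15): e=[18,0,-6] → ·  [on edge]
    (1,8)@(3, 17): e=[6,8,-2] → ·
    (3,8)@(7, 17): e=[30,0,-18] → ·  [on edge]
    (4,9)@(9, 19): e=[42,0,-30] → ·  [on edge]
    (5,10)@(11, 21): e=[54,0,-42] → ·  [on edge]
  covered (1 px):
    · · · · · ·
    · · · · · ·
    · · · · · ·
    · · · · · ·
    · · · · · ·
    · · · · · ·
    · · · · · ·
    · █ · · · ·
    · · · · · ·
    · · · · · ·
    · · · · · ·
T2:
  2·area = 82
  edge (1, 1)→(8, 20): d=(7,19) right/bottom  bias=-1
  edge (8, 20)→(0, 10): d=(-8,-10) top-left  bias=+0
  edge (0, 10)→(1, 1): d=(1,-9) top-left  bias=+0
    (0,0)@(1, 1): e=[0,82,0] → ·  [on edge]
    (0,1)@(1, 3): e=[14,66,2] → █
    (1,1)@(3, 3): e=[-24,86,20] → ·
    (0,2)@(1, 5): e=[28,50,4] → █
    (1,2)@(3, 5): e=[-10,70,22] → ·
    (0,3)@(1, 7): e=[42,34,6] → █
    (1,3)@(3, 7): e=[4,54,24] → █
    (2,3)@(5, 7): e=[-34,74,42] → ·
    (0,4)@(1, 9): e=[56,18,8] → █
    (2,4)@(5, 9): e=[-20,58,44] → ·
    (0,5)@(1, 11): e=[70,2,10] → █
    (2,5)@(5, 11): e=[-6,42,46] → ·
  covered (11 px):
    · · · · · ·
    █ · · · · ·
    █ · · · · ·
    █ █ · · · ·
    █ █ · · · ·
    █ █ · · · ·
    · █ █ · · ·
    · · █ · · ·
    · · · · · ·
    · · · · · ·
    · · · · · ·

Z-buffer (winner per pixel, '.' = empty):
  . . . . . .
  2 . . . . .
  2 . . . . .
  2 2 . . . .
  2 2 0 0 . .
  2 2 0 0 . .
  . 2 2 0 . .
  . 1 2 0 0 .
  . . . . 0 .
  . . . . . .
  . . . . . .

Answer: 2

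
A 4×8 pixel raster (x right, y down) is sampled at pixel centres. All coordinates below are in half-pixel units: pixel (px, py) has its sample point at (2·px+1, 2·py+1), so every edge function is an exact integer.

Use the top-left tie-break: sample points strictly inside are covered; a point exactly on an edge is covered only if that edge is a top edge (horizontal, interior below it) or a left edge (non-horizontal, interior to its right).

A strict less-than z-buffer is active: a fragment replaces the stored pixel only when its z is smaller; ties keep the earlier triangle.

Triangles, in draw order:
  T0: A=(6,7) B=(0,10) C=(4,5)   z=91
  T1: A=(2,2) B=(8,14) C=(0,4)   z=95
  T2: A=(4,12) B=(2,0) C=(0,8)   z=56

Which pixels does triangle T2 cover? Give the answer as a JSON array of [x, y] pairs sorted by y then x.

T0:
  2·area = 18
  edge (6, 7)→(0, 10): d=(-6,3) right/bottom  bias=-1
  edge (0, 10)→(4, 5): d=(4,-5) top-left  bias=+0
  edge (4, 5)→(6, 7): d=(2,2) right/bottom  bias=-1
    (1,3)@(3, 7): e=[9,3,6] → #
    (2,3)@(5, 7): e=[3,13,2] → #
    (3,3)@(7, 7): e=[-3,23,-2] → ·
    (0,4)@(1, 9): e=[3,1,14] → #
    (1,4)@(3, 9): e=[-3,11,10] → ·
    (2,4)@(5, 9): e=[-9,21,6] → ·
    (0,5)@(1, 11): e=[-9,9,18] → ·
  covered (3 px):
    · · · ·
    · · · ·
    · · · ·
    · # # ·
    # · · ·
    · · · ·
    · · · ·
    · · · ·
T1:
  2·area = 36
  edge (2, 2)→(8, 14): d=(6,12) right/bottom  bias=-1
  edge (8, 14)→(0, 4): d=(-8,-10) top-left  bias=+0
  edge (0, 4)→(2, 2): d=(2,-2) top-left  bias=+0
    (1,0)@(3, 1): e=[-18,54,0] → ·  [on edge]
    (0,1)@(1, 3): e=[18,18,0] → #  [on edge]
    (1,1)@(3, 3): e=[-6,38,4] → ·
    (0,2)@(1, 5): e=[30,2,4] → #
    (1,2)@(3, 5): e=[6,22,8] → #
    (2,2)@(5, 5): e=[-18,42,12] → ·
    (0,3)@(1, 7): e=[42,-14,8] → ·
    (1,3)@(3, 7): e=[18,6,12] → #
    (2,3)@(5, 7): e=[-6,26,16] → ·
    (1,4)@(3, 9): e=[30,-10,16] → ·
    (2,4)@(5, 9): e=[6,10,20] → #
    (3,4)@(7, 9): e=[-18,30,24] → ·
  covered (5 px):
    · · · ·
    # · · ·
    # # · ·
    · # · ·
    · · # ·
    · · · ·
    · · · ·
    · · · ·
T2:
  2·area = 40  (B↔C swapped to make it positive)
  edge (4, 12)→(0, 8): d=(-4,-4) top-left  bias=+0
  edge (0, 8)→(2, 0): d=(2,-8) top-left  bias=+0
  edge (2, 0)→(4, 12): d=(2,12) right/bottom  bias=-1
    (0,2)@(1, 5): e=[16,2,22] → #
    (1,2)@(3, 5): e=[24,18,-2] → ·
    (0,3)@(1, 7): e=[8,6,26] → #
    (1,3)@(3, 7): e=[16,22,2] → #
    (2,3)@(5, 7): e=[24,38,-22] → ·
    (0,4)@(1, 9): e=[0,10,30] → #  [on edge]
    (2,4)@(5, 9): e=[16,42,-18] → ·
    (0,5)@(1, 11): e=[-8,14,34] → ·
    (1,5)@(3, 11): e=[0,30,10] → #  [on edge]
    (2,5)@(5, 11): e=[8,46,-14] → ·
    (1,6)@(3, 13): e=[-8,34,14] → ·
    (2,6)@(5, 13): e=[0,50,-10] → ·  [on edge]
    (3,7)@(7, 15): e=[0,70,-30] → ·  [on edge]
  covered (6 px):
    · · · ·
    · · · ·
    # · · ·
    # # · ·
    # # · ·
    · # · ·
    · · · ·
    · · · ·

Result: [[0,2],[0,3],[1,3],[0,4],[1,4],[1,5]]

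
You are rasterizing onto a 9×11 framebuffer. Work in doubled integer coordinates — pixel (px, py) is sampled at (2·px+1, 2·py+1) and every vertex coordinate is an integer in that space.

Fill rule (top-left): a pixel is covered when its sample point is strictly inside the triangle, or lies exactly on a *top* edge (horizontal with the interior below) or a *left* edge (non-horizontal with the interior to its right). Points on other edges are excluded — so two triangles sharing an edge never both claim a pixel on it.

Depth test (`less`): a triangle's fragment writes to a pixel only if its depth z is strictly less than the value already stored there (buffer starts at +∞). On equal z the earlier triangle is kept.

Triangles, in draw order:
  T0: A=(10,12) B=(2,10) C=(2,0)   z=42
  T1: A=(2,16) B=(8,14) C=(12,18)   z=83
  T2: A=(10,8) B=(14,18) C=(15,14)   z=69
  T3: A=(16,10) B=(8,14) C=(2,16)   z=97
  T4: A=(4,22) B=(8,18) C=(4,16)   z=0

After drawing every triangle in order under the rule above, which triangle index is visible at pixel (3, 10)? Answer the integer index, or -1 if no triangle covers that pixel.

T0:
  2·area = 80
  edge (10, 12)→(2, 10): d=(-8,-2) top-left  bias=+0
  edge (2, 10)→(2, 0): d=(0,-10) top-left  bias=+0
  edge (2, 0)→(10, 12): d=(8,12) right/bottom  bias=-1
    (1,1)@(3, 3): e=[58,10,12] → #
    (2,1)@(5, 3): e=[62,30,-12] → ·
    (1,2)@(3, 5): e=[42,10,28] → #
    (2,2)@(5, 5): e=[46,30,4] → #
    (3,2)@(7, 5): e=[50,50,-20] → ·
    (1,3)@(3, 7): e=[26,10,44] → #
    (3,3)@(7, 7): e=[34,50,-4] → ·
    (1,4)@(3, 9): e=[10,10,60] → #
    (3,4)@(7, 9): e=[18,50,12] → #
    (4,4)@(9, 9): e=[22,70,-12] → ·
    (1,5)@(3, 11): e=[-6,10,76] → ·
    (2,5)@(5, 11): e=[-2,30,52] → ·
  covered (10 px):
    · · · · · · · · ·
    · # · · · · · · ·
    · # # · · · · · ·
    · # # · · · · · ·
    · # # # · · · · ·
    · · · # # · · · ·
    · · · · · · · · ·
    · · · · · · · · ·
    · · · · · · · · ·
    · · · · · · · · ·
    · · · · · · · · ·
T1:
  2·area = 32
  edge (2, 16)→(8, 14): d=(6,-2) top-left  bias=+0
  edge (8, 14)→(12, 18): d=(4,4) right/bottom  bias=-1
  edge (12, 18)→(2, 16): d=(-10,-2) top-left  bias=+0
    (0,3)@(1, 7): e=[-56,0,88] → ·  [on edge]
    (1,4)@(3, 9): e=[-40,0,72] → ·  [on edge]
    (2,5)@(5, 11): e=[-24,0,56] → ·  [on edge]
    (8,5)@(17, 11): e=[0,-48,80] → ·  [on edge]
    (3,6)@(7, 13): e=[-8,0,40] → ·  [on edge]
    (5,6)@(11, 13): e=[0,-16,48] → ·  [on edge]
    (2,7)@(5, 15): e=[0,16,16] → #  [on edge]
    (3,7)@(7, 15): e=[4,8,20] → #
    (4,7)@(9, 15): e=[8,0,24] → ·  [on edge]
    (2,8)@(5, 17): e=[12,24,-4] → ·
    (3,8)@(7, 17): e=[16,16,0] → #  [on edge]
    (4,8)@(9, 17): e=[20,8,4] → #
    (5,8)@(11, 17): e=[24,0,8] → ·  [on edge]
    (6,9)@(13, 19): e=[40,0,-8] → ·  [on edge]
    (8,9)@(17, 19): e=[48,-16,0] → ·  [on edge]
    (7,10)@(15, 21): e=[56,0,-24] → ·  [on edge]
  covered (4 px):
    · · · · · · · · ·
    · · · · · · · · ·
    · · · · · · · · ·
    · · · · · · · · ·
    · · · · · · · · ·
    · · · · · · · · ·
    · · · · · · · · ·
    · · # # · · · · ·
    · · · # # · · · ·
    · · · · · · · · ·
    · · · · · · · · ·
T2:
  2·area = 26  (B↔C swapped to make it positive)
  edge (10, 8)→(15, 14): d=(5,6) right/bottom  bias=-1
  edge (15, 14)→(14, 18): d=(-1,4) right/bottom  bias=-1
  edge (14, 18)→(10, 8): d=(-4,-10) top-left  bias=+0
    (6,6)@(13, 13): e=[7,9,10] → #
    (7,6)@(15, 13): e=[-5,1,30] → ·
    (6,7)@(13, 15): e=[17,7,2] → #
    (7,7)@(15, 15): e=[5,-1,22] → ·
    (6,8)@(13, 17): e=[27,5,-6] → ·
  covered (2 px):
    · · · · · · · · ·
    · · · · · · · · ·
    · · · · · · · · ·
    · · · · · · · · ·
    · · · · · · · · ·
    · · · · · · · · ·
    · · · · · · # · ·
    · · · · · · # · ·
    · · · · · · · · ·
    · · · · · · · · ·
    · · · · · · · · ·
T3:
  2·area = 8
  edge (16, 10)→(8, 14): d=(-8,4) right/bottom  bias=-1
  edge (8, 14)→(2, 16): d=(-6,2) right/bottom  bias=-1
  edge (2, 16)→(16, 10): d=(14,-6) top-left  bias=+0
    (8,5)@(17, 11): e=[-12,0,20] → ·  [on edge]
    (4,6)@(9, 13): e=[4,4,0] → #  [on edge]
    (5,6)@(11, 13): e=[-4,0,12] → ·  [on edge]
    (2,7)@(5, 15): e=[4,0,4] → ·  [on edge]
    (4,7)@(9, 15): e=[-12,-8,28] → ·
  covered (1 px):
    · · · · · · · · ·
    · · · · · · · · ·
    · · · · · · · · ·
    · · · · · · · · ·
    · · · · · · · · ·
    · · · · · · · · ·
    · · · · # · · · ·
    · · · · · · · · ·
    · · · · · · · · ·
    · · · · · · · · ·
    · · · · · · · · ·
T4:
  2·area = 24  (B↔C swapped to make it positive)
  edge (4, 22)→(4, 16): d=(0,-6) top-left  bias=+0
  edge (4, 16)→(8, 18): d=(4,2) right/bottom  bias=-1
  edge (8, 18)→(4, 22): d=(-4,4) right/bottom  bias=-1
    (8,4)@(17, 9): e=[78,-54,0] → ·  [on edge]
    (7,5)@(15, 11): e=[66,-42,0] → ·  [on edge]
    (6,6)@(13, 13): e=[54,-30,0] → ·  [on edge]
    (5,7)@(11, 15): e=[42,-18,0] → ·  [on edge]
    (2,8)@(5, 17): e=[6,2,16] → #
    (3,8)@(7, 17): e=[18,-2,8] → ·
    (4,8)@(9, 17): e=[30,-6,0] → ·  [on edge]
    (2,9)@(5, 19): e=[6,10,8] → #
    (3,9)@(7, 19): e=[18,6,0] → ·  [on edge]
    (2,10)@(5, 21): e=[6,18,0] → ·  [on edge]
  covered (2 px):
    · · · · · · · · ·
    · · · · · · · · ·
    · · · · · · · · ·
    · · · · · · · · ·
    · · · · · · · · ·
    · · · · · · · · ·
    · · · · · · · · ·
    · · · · · · · · ·
    · · # · · · · · ·
    · · # · · · · · ·
    · · · · · · · · ·

Z-buffer (winner per pixel, '.' = empty):
  . . . . . . . . .
  . 0 . . . . . . .
  . 0 0 . . . . . .
  . 0 0 . . . . . .
  . 0 0 0 . . . . .
  . . . 0 0 . . . .
  . . . . 3 . 2 . .
  . . 1 1 . . 2 . .
  . . 4 1 1 . . . .
  . . 4 . . . . . .
  . . . . . . . . .

Final: -1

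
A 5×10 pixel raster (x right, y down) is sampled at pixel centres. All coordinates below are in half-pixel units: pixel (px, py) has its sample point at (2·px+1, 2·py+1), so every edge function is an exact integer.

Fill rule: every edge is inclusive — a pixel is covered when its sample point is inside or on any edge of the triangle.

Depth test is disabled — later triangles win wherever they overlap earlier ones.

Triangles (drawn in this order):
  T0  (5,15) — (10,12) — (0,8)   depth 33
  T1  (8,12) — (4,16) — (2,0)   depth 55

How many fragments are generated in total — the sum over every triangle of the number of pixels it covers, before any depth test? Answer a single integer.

T0:
  2·area = 50  (B↔C swapped to make it positive)
  edge (5, 15)→(0, 8): d=(-5,-7) inclusive
  edge (0, 8)→(10, 12): d=(10,4) inclusive
  edge (10, 12)→(5, 15): d=(-5,3) inclusive
    (0,4)@(1, 9): e=[2,6,42] → X
    (1,4)@(3, 9): e=[16,-2,36] → .
    (0,5)@(1, 11): e=[-8,26,32] → .
    (1,5)@(3, 11): e=[6,18,26] → X
    (2,5)@(5, 11): e=[20,10,20] → X
    (3,5)@(7, 11): e=[34,2,14] → X
    (4,5)@(9, 11): e=[48,-6,8] → .
    (1,6)@(3, 13): e=[-4,38,16] → .
    (2,6)@(5, 13): e=[10,30,10] → X
    (4,6)@(9, 13): e=[38,14,-2] → .
    (2,7)@(5, 15): e=[0,50,0] → X  [on edge]
    (3,7)@(7, 15): e=[14,42,-6] → .
  covered (7 px):
    . . . . .
    . . . . .
    . . . . .
    . . . . .
    X . . . .
    . X X X .
    . . X X .
    . . X . .
    . . . . .
    . . . . .
T1:
  2·area = 72
  edge (8, 12)→(4, 16): d=(-4,4) inclusive
  edge (4, 16)→(2, 0): d=(-2,-16) inclusive
  edge (2, 0)→(8, 12): d=(6,12) inclusive
    (1,1)@(3, 3): e=[56,10,6] → X
    (2,1)@(5, 3): e=[48,42,-18] → .
    (1,2)@(3, 5): e=[48,6,18] → X
    (2,2)@(5, 5): e=[40,38,-6] → .
    (1,3)@(3, 7): e=[40,2,30] → X
    (2,3)@(5, 7): e=[32,34,6] → X
    (3,3)@(7, 7): e=[24,66,-18] → .
    (1,4)@(3, 9): e=[32,-2,42] → .
    (2,4)@(5, 9): e=[24,30,18] → X
    (3,4)@(7, 9): e=[16,62,-6] → .
    (2,5)@(5, 11): e=[16,26,30] → X
    (3,5)@(7, 11): e=[8,58,6] → X
    (4,5)@(9, 11): e=[0,90,-18] → .  [on edge]
    (3,6)@(7, 13): e=[0,54,18] → X  [on edge]
    (2,7)@(5, 15): e=[0,18,54] → X  [on edge]
    (1,8)@(3, 17): e=[0,-18,90] → .  [on edge]
    (0,9)@(1, 19): e=[0,-54,126] → .  [on edge]
  covered (10 px):
    . . . . .
    . X . . .
    . X . . .
    . X X . .
    . . X . .
    . . X X .
    . . X X .
    . . X . .
    . . . . .
    . . . . .

Final: 17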